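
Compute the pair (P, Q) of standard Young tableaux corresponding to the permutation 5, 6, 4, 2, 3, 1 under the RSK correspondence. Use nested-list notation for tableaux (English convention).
Insert each entry of the permutation into P by Schensted row insertion, recording in Q the position of each new cell.

Insert 5: appended to row 1. P = [[5]].
Insert 6: appended to row 1. P = [[5, 6]].
Insert 4: 4 bumps 5 from row 1; 5 starts row 2. P = [[4, 6], [5]].
Insert 2: 2 bumps 4 from row 1; 4 bumps 5 from row 2; 5 starts row 3. P = [[2, 6], [4], [5]].
Insert 3: 3 bumps 6 from row 1; 6 appends to row 2. P = [[2, 3], [4, 6], [5]].
Insert 1: 1 bumps 2 from row 1; 2 bumps 4 from row 2; 4 bumps 5 from row 3; 5 starts row 4. P = [[1, 3], [2, 6], [4], [5]].

So P = [[1, 3], [2, 6], [4], [5]], Q = [[1, 2], [3, 5], [4], [6]].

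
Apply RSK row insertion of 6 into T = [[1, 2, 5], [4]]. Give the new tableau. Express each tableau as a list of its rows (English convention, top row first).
[[1, 2, 5, 6], [4]]

6 is larger than every entry of row 1, so it is appended to row 1. The new tableau is [[1, 2, 5, 6], [4]].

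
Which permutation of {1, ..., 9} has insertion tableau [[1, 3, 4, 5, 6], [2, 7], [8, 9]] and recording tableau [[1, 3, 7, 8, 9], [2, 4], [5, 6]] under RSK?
Reverse RSK: for i = n, n-1, ..., 1, locate i in Q, remove the corresponding corner cell from P, and reverse-bump its entry up through P; the value ejected from row 1 is w(i).

So w = 8 2 9 7 1 3 4 5 6.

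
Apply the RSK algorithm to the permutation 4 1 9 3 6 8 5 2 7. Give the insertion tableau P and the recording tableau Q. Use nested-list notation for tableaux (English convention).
Insert each entry of the permutation into P by Schensted row insertion, recording in Q the position of each new cell.

After inserting 4: P = [[4]].
After inserting 1: P = [[1], [4]].
After inserting 9: P = [[1, 9], [4]].
After inserting 3: P = [[1, 3], [4, 9]].
After inserting 6: P = [[1, 3, 6], [4, 9]].
After inserting 8: P = [[1, 3, 6, 8], [4, 9]].
After inserting 5: P = [[1, 3, 5, 8], [4, 6], [9]].
After inserting 2: P = [[1, 2, 5, 8], [3, 6], [4], [9]].
After inserting 7: P = [[1, 2, 5, 7], [3, 6, 8], [4], [9]].

So P = [[1, 2, 5, 7], [3, 6, 8], [4], [9]], Q = [[1, 3, 5, 6], [2, 4, 9], [7], [8]].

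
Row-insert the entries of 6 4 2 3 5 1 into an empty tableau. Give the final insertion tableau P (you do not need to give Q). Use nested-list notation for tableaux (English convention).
Insert 6: appended to row 1. P = [[6]].
Insert 4: 4 bumps 6 from row 1; 6 starts row 2. P = [[4], [6]].
Insert 2: 2 bumps 4 from row 1; 4 bumps 6 from row 2; 6 starts row 3. P = [[2], [4], [6]].
Insert 3: appended to row 1. P = [[2, 3], [4], [6]].
Insert 5: appended to row 1. P = [[2, 3, 5], [4], [6]].
Insert 1: 1 bumps 2 from row 1; 2 bumps 4 from row 2; 4 bumps 6 from row 3; 6 starts row 4. P = [[1, 3, 5], [2], [4], [6]].

So P = [[1, 3, 5], [2], [4], [6]].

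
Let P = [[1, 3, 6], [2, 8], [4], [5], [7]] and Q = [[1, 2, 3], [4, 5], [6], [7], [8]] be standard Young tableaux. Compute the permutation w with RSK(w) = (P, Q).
Reverse the RSK construction: for i from n down to 1, find the cell of Q containing i, remove the entry at that cell from P, and reverse-bump it up through P; the value ejected from row 1 is w(i).

Step i=8: Q has 8 at row 5, column 1; remove 7 from row 5 of P and reverse-bump: 7 enters row 4 and ejects 5; 5 enters row 3 and ejects 4; 4 enters row 2 and ejects 2; 2 enters row 1 and ejects 1. So w(8) = 1. P is now [[2, 3, 6], [4, 8], [5], [7]].
Step i=7: Q has 7 at row 4, column 1; remove 7 from row 4 of P and reverse-bump: 7 enters row 3 and ejects 5; 5 enters row 2 and ejects 4; 4 enters row 1 and ejects 3. So w(7) = 3. P is now [[2, 4, 6], [5, 8], [7]].
Step i=6: Q has 6 at row 3, column 1; remove 7 from row 3 of P and reverse-bump: 7 enters row 2 and ejects 5; 5 enters row 1 and ejects 4. So w(6) = 4. P is now [[2, 5, 6], [7, 8]].
Step i=5: Q has 5 at row 2, column 2; remove 8 from row 2 of P and reverse-bump: 8 enters row 1 and ejects 6. So w(5) = 6. P is now [[2, 5, 8], [7]].
Step i=4: Q has 4 at row 2, column 1; remove 7 from row 2 of P and reverse-bump: 7 enters row 1 and ejects 5. So w(4) = 5. P is now [[2, 7, 8]].
Step i=3: Q has 3 at row 1, column 3; remove that cell from P, ejecting 8. So w(3) = 8. P is now [[2, 7]].
Step i=2: Q has 2 at row 1, column 2; remove that cell from P, ejecting 7. So w(2) = 7. P is now [[2]].
Step i=1: Q has 1 at row 1, column 1; remove that cell from P, ejecting 2. So w(1) = 2. P is now [].

So w = 2 7 8 5 6 4 3 1.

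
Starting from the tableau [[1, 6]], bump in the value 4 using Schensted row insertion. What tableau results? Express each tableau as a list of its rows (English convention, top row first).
[[1, 4], [6]]

In row 1, 4 replaces 6 (the leftmost entry greater than 4); 6 is bumped to row 2. 6 starts a new row 2. The new tableau is [[1, 4], [6]].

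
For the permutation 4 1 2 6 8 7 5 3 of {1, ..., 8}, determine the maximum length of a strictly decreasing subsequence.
4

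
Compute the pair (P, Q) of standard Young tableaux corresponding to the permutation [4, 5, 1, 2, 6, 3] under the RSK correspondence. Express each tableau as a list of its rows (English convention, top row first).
P = [[1, 2, 3], [4, 5, 6]], Q = [[1, 2, 5], [3, 4, 6]]

Insert each entry of the permutation into P by Schensted row insertion, recording in Q the position of each new cell.

After inserting 4: P = [[4]].
After inserting 5: P = [[4, 5]].
After inserting 1: P = [[1, 5], [4]].
After inserting 2: P = [[1, 2], [4, 5]].
After inserting 6: P = [[1, 2, 6], [4, 5]].
After inserting 3: P = [[1, 2, 3], [4, 5, 6]].

So P = [[1, 2, 3], [4, 5, 6]], Q = [[1, 2, 5], [3, 4, 6]].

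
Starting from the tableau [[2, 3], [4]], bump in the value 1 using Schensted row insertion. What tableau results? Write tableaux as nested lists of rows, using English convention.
In row 1, 1 replaces 2 (the leftmost entry greater than 1); 2 is bumped to row 2. In row 2, 2 replaces 4 (the leftmost entry greater than 2); 4 is bumped to row 3. 4 starts a new row 3. The new tableau is [[1, 3], [2], [4]].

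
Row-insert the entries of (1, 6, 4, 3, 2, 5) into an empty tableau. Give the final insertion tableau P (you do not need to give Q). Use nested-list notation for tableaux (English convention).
After inserting 1: P = [[1]].
After inserting 6: P = [[1, 6]].
After inserting 4: P = [[1, 4], [6]].
After inserting 3: P = [[1, 3], [4], [6]].
After inserting 2: P = [[1, 2], [3], [4], [6]].
After inserting 5: P = [[1, 2, 5], [3], [4], [6]].

So P = [[1, 2, 5], [3], [4], [6]].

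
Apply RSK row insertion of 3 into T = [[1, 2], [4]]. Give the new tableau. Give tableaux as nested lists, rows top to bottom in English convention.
3 is larger than every entry of row 1, so it is appended to row 1. The new tableau is [[1, 2, 3], [4]].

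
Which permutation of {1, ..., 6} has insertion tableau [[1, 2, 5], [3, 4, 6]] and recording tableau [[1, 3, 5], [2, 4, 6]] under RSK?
Reverse RSK: for i = n, n-1, ..., 1, locate i in Q, remove the corresponding corner cell from P, and reverse-bump its entry up through P; the value ejected from row 1 is w(i).

So w = 3 1 4 2 6 5.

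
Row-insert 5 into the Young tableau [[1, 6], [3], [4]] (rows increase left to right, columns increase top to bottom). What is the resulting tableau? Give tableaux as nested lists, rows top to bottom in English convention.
In row 1, 5 replaces 6 (the leftmost entry greater than 5); 6 is bumped to row 2. 6 is appended to row 2. The new tableau is [[1, 5], [3, 6], [4]].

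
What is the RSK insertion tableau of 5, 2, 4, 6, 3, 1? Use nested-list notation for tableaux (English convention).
P = [[1, 3, 6], [2], [4], [5]]

After inserting 5: P = [[5]].
After inserting 2: P = [[2], [5]].
After inserting 4: P = [[2, 4], [5]].
After inserting 6: P = [[2, 4, 6], [5]].
After inserting 3: P = [[2, 3, 6], [4], [5]].
After inserting 1: P = [[1, 3, 6], [2], [4], [5]].

So P = [[1, 3, 6], [2], [4], [5]].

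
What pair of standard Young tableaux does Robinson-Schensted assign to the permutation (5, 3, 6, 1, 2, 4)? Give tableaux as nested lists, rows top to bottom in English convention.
Insert each entry of the permutation into P by Schensted row insertion, recording in Q the position of each new cell.

Insert 5: appended to row 1. P = [[5]].
Insert 3: 3 bumps 5 from row 1; 5 starts row 2. P = [[3], [5]].
Insert 6: appended to row 1. P = [[3, 6], [5]].
Insert 1: 1 bumps 3 from row 1; 3 bumps 5 from row 2; 5 starts row 3. P = [[1, 6], [3], [5]].
Insert 2: 2 bumps 6 from row 1; 6 appends to row 2. P = [[1, 2], [3, 6], [5]].
Insert 4: appended to row 1. P = [[1, 2, 4], [3, 6], [5]].

So P = [[1, 2, 4], [3, 6], [5]], Q = [[1, 3, 6], [2, 5], [4]].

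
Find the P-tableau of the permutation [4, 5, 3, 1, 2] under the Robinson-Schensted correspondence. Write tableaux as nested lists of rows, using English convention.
P = [[1, 2], [3, 5], [4]]

After inserting 4: P = [[4]].
After inserting 5: P = [[4, 5]].
After inserting 3: P = [[3, 5], [4]].
After inserting 1: P = [[1, 5], [3], [4]].
After inserting 2: P = [[1, 2], [3, 5], [4]].

So P = [[1, 2], [3, 5], [4]].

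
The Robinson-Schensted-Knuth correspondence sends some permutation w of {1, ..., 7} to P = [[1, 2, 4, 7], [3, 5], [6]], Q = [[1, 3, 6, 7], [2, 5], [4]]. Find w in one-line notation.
6 3 5 1 2 4 7

Reverse the RSK construction: for i from n down to 1, find the cell of Q containing i, remove the entry at that cell from P, and reverse-bump it up through P; the value ejected from row 1 is w(i).

Step i=7: Q has 7 at row 1, column 4; remove that cell from P, ejecting 7. So w(7) = 7. P is now [[1, 2, 4], [3, 5], [6]].
Step i=6: Q has 6 at row 1, column 3; remove that cell from P, ejecting 4. So w(6) = 4. P is now [[1, 2], [3, 5], [6]].
Step i=5: Q has 5 at row 2, column 2; remove 5 from row 2 of P and reverse-bump: 5 enters row 1 and ejects 2. So w(5) = 2. P is now [[1, 5], [3], [6]].
Step i=4: Q has 4 at row 3, column 1; remove 6 from row 3 of P and reverse-bump: 6 enters row 2 and ejects 3; 3 enters row 1 and ejects 1. So w(4) = 1. P is now [[3, 5], [6]].
Step i=3: Q has 3 at row 1, column 2; remove that cell from P, ejecting 5. So w(3) = 5. P is now [[3], [6]].
Step i=2: Q has 2 at row 2, column 1; remove 6 from row 2 of P and reverse-bump: 6 enters row 1 and ejects 3. So w(2) = 3. P is now [[6]].
Step i=1: Q has 1 at row 1, column 1; remove that cell from P, ejecting 6. So w(1) = 6. P is now [].

So w = 6 3 5 1 2 4 7.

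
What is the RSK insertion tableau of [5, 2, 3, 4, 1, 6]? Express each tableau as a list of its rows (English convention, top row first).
P = [[1, 3, 4, 6], [2], [5]]

After inserting 5: P = [[5]].
After inserting 2: P = [[2], [5]].
After inserting 3: P = [[2, 3], [5]].
After inserting 4: P = [[2, 3, 4], [5]].
After inserting 1: P = [[1, 3, 4], [2], [5]].
After inserting 6: P = [[1, 3, 4, 6], [2], [5]].

So P = [[1, 3, 4, 6], [2], [5]].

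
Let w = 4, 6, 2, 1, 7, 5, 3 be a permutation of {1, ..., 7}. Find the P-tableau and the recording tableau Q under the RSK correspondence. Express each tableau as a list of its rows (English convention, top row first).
Insert each entry of the permutation into P by Schensted row insertion, recording in Q the position of each new cell.

Insert 4: appended to row 1. P = [[4]].
Insert 6: appended to row 1. P = [[4, 6]].
Insert 2: 2 bumps 4 from row 1; 4 starts row 2. P = [[2, 6], [4]].
Insert 1: 1 bumps 2 from row 1; 2 bumps 4 from row 2; 4 starts row 3. P = [[1, 6], [2], [4]].
Insert 7: appended to row 1. P = [[1, 6, 7], [2], [4]].
Insert 5: 5 bumps 6 from row 1; 6 appends to row 2. P = [[1, 5, 7], [2, 6], [4]].
Insert 3: 3 bumps 5 from row 1; 5 bumps 6 from row 2; 6 appends to row 3. P = [[1, 3, 7], [2, 5], [4, 6]].

So P = [[1, 3, 7], [2, 5], [4, 6]], Q = [[1, 2, 5], [3, 6], [4, 7]].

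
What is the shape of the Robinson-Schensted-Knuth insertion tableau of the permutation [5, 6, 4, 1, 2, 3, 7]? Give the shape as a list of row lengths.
[4, 2, 1]

Row-insert each entry into an empty tableau.

After inserting 5: P = [[5]].
After inserting 6: P = [[5, 6]].
After inserting 4: P = [[4, 6], [5]].
After inserting 1: P = [[1, 6], [4], [5]].
After inserting 2: P = [[1, 2], [4, 6], [5]].
After inserting 3: P = [[1, 2, 3], [4, 6], [5]].
After inserting 7: P = [[1, 2, 3, 7], [4, 6], [5]].

The final insertion tableau P = [[1, 2, 3, 7], [4, 6], [5]] has shape [4, 2, 1].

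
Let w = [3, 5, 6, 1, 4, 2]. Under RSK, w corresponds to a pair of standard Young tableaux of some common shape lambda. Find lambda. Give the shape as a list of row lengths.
[3, 2, 1]

RSK row insertion gives P = [[1, 2, 6], [3, 4], [5]], which has shape [3, 2, 1].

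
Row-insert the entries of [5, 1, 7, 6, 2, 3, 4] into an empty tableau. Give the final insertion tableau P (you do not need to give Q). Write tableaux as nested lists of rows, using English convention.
P = [[1, 2, 3, 4], [5, 6], [7]]

Insert 5: appended to row 1. P = [[5]].
Insert 1: 1 bumps 5 from row 1; 5 starts row 2. P = [[1], [5]].
Insert 7: appended to row 1. P = [[1, 7], [5]].
Insert 6: 6 bumps 7 from row 1; 7 appends to row 2. P = [[1, 6], [5, 7]].
Insert 2: 2 bumps 6 from row 1; 6 bumps 7 from row 2; 7 starts row 3. P = [[1, 2], [5, 6], [7]].
Insert 3: appended to row 1. P = [[1, 2, 3], [5, 6], [7]].
Insert 4: appended to row 1. P = [[1, 2, 3, 4], [5, 6], [7]].

So P = [[1, 2, 3, 4], [5, 6], [7]].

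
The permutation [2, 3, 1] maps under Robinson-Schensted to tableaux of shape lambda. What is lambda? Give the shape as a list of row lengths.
[2, 1]

Row-insert each entry into an empty tableau.

After inserting 2: P = [[2]].
After inserting 3: P = [[2, 3]].
After inserting 1: P = [[1, 3], [2]].

The final insertion tableau P = [[1, 3], [2]] has shape [2, 1].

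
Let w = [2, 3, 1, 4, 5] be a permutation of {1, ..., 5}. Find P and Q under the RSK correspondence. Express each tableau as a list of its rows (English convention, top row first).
P = [[1, 3, 4, 5], [2]], Q = [[1, 2, 4, 5], [3]]

Insert each entry of the permutation into P by Schensted row insertion, recording in Q the position of each new cell.

Insert 2: appended to row 1. P = [[2]].
Insert 3: appended to row 1. P = [[2, 3]].
Insert 1: 1 bumps 2 from row 1; 2 starts row 2. P = [[1, 3], [2]].
Insert 4: appended to row 1. P = [[1, 3, 4], [2]].
Insert 5: appended to row 1. P = [[1, 3, 4, 5], [2]].

So P = [[1, 3, 4, 5], [2]], Q = [[1, 2, 4, 5], [3]].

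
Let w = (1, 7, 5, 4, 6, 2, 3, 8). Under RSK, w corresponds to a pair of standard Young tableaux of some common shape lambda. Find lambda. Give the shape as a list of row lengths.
Row-insert each entry into an empty tableau.

After inserting 1: P = [[1]].
After inserting 7: P = [[1, 7]].
After inserting 5: P = [[1, 5], [7]].
After inserting 4: P = [[1, 4], [5], [7]].
After inserting 6: P = [[1, 4, 6], [5], [7]].
After inserting 2: P = [[1, 2, 6], [4], [5], [7]].
After inserting 3: P = [[1, 2, 3], [4, 6], [5], [7]].
After inserting 8: P = [[1, 2, 3, 8], [4, 6], [5], [7]].

The final insertion tableau P = [[1, 2, 3, 8], [4, 6], [5], [7]] has shape [4, 2, 1, 1].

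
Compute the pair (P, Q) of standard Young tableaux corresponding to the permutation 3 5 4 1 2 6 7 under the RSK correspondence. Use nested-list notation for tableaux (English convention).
P = [[1, 2, 6, 7], [3, 4], [5]], Q = [[1, 2, 6, 7], [3, 5], [4]]

Insert each entry of the permutation into P by Schensted row insertion, recording in Q the position of each new cell.

Insert 3: appended to row 1. P = [[3]], Q = [[1]].
Insert 5: appended to row 1. P = [[3, 5]], Q = [[1, 2]].
Insert 4: 4 bumps 5 from row 1; 5 starts row 2. P = [[3, 4], [5]], Q = [[1, 2], [3]].
Insert 1: 1 bumps 3 from row 1; 3 bumps 5 from row 2; 5 starts row 3. P = [[1, 4], [3], [5]], Q = [[1, 2], [3], [4]].
Insert 2: 2 bumps 4 from row 1; 4 appends to row 2. P = [[1, 2], [3, 4], [5]], Q = [[1, 2], [3, 5], [4]].
Insert 6: appended to row 1. P = [[1, 2, 6], [3, 4], [5]], Q = [[1, 2, 6], [3, 5], [4]].
Insert 7: appended to row 1. P = [[1, 2, 6, 7], [3, 4], [5]], Q = [[1, 2, 6, 7], [3, 5], [4]].

So P = [[1, 2, 6, 7], [3, 4], [5]], Q = [[1, 2, 6, 7], [3, 5], [4]].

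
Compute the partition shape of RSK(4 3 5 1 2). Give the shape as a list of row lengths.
[2, 2, 1]

Row-insert each entry into an empty tableau.

After inserting 4: P = [[4]].
After inserting 3: P = [[3], [4]].
After inserting 5: P = [[3, 5], [4]].
After inserting 1: P = [[1, 5], [3], [4]].
After inserting 2: P = [[1, 2], [3, 5], [4]].

The final insertion tableau P = [[1, 2], [3, 5], [4]] has shape [2, 2, 1].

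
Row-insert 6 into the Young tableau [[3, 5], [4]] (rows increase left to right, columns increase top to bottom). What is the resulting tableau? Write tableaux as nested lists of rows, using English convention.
[[3, 5, 6], [4]]

6 is larger than every entry of row 1, so it is appended to row 1. The new tableau is [[3, 5, 6], [4]].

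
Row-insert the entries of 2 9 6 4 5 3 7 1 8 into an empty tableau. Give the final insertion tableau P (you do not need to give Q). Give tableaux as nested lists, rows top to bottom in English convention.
P = [[1, 3, 5, 7, 8], [2], [4], [6], [9]]

Insert 2: appended to row 1. P = [[2]].
Insert 9: appended to row 1. P = [[2, 9]].
Insert 6: 6 bumps 9 from row 1; 9 starts row 2. P = [[2, 6], [9]].
Insert 4: 4 bumps 6 from row 1; 6 bumps 9 from row 2; 9 starts row 3. P = [[2, 4], [6], [9]].
Insert 5: appended to row 1. P = [[2, 4, 5], [6], [9]].
Insert 3: 3 bumps 4 from row 1; 4 bumps 6 from row 2; 6 bumps 9 from row 3; 9 starts row 4. P = [[2, 3, 5], [4], [6], [9]].
Insert 7: appended to row 1. P = [[2, 3, 5, 7], [4], [6], [9]].
Insert 1: 1 bumps 2 from row 1; 2 bumps 4 from row 2; 4 bumps 6 from row 3; 6 bumps 9 from row 4; 9 starts row 5. P = [[1, 3, 5, 7], [2], [4], [6], [9]].
Insert 8: appended to row 1. P = [[1, 3, 5, 7, 8], [2], [4], [6], [9]].

So P = [[1, 3, 5, 7, 8], [2], [4], [6], [9]].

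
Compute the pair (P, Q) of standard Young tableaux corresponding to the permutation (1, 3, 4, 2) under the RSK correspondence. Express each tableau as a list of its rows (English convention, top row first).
P = [[1, 2, 4], [3]], Q = [[1, 2, 3], [4]]

Insert each entry of the permutation into P by Schensted row insertion, recording in Q the position of each new cell.

Insert 1: appended to row 1. P = [[1]].
Insert 3: appended to row 1. P = [[1, 3]].
Insert 4: appended to row 1. P = [[1, 3, 4]].
Insert 2: 2 bumps 3 from row 1; 3 starts row 2. P = [[1, 2, 4], [3]].

So P = [[1, 2, 4], [3]], Q = [[1, 2, 3], [4]].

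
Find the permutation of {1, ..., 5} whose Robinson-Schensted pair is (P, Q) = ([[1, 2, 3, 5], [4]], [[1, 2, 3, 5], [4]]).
Reverse the RSK construction: for i from n down to 1, find the cell of Q containing i, remove the entry at that cell from P, and reverse-bump it up through P; the value ejected from row 1 is w(i).

Step i=5: Q has 5 at row 1, column 4; remove that cell from P, ejecting 5. So w(5) = 5. P is now [[1, 2, 3], [4]].
Step i=4: Q has 4 at row 2, column 1; remove 4 from row 2 of P and reverse-bump: 4 enters row 1 and ejects 3. So w(4) = 3. P is now [[1, 2, 4]].
Step i=3: Q has 3 at row 1, column 3; remove that cell from P, ejecting 4. So w(3) = 4. P is now [[1, 2]].
Step i=2: Q has 2 at row 1, column 2; remove that cell from P, ejecting 2. So w(2) = 2. P is now [[1]].
Step i=1: Q has 1 at row 1, column 1; remove that cell from P, ejecting 1. So w(1) = 1. P is now [].

So w = 1 2 4 3 5.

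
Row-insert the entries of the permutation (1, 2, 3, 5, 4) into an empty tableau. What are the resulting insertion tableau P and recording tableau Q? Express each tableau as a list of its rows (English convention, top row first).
P = [[1, 2, 3, 4], [5]], Q = [[1, 2, 3, 4], [5]]

Insert each entry of the permutation into P by Schensted row insertion, recording in Q the position of each new cell.

Insert 1: appended to row 1. P = [[1]].
Insert 2: appended to row 1. P = [[1, 2]].
Insert 3: appended to row 1. P = [[1, 2, 3]].
Insert 5: appended to row 1. P = [[1, 2, 3, 5]].
Insert 4: 4 bumps 5 from row 1; 5 starts row 2. P = [[1, 2, 3, 4], [5]].

So P = [[1, 2, 3, 4], [5]], Q = [[1, 2, 3, 4], [5]].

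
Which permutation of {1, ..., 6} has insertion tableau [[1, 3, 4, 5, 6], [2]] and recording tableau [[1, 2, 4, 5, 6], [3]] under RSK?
Reverse the RSK construction: for i from n down to 1, find the cell of Q containing i, remove the entry at that cell from P, and reverse-bump it up through P; the value ejected from row 1 is w(i).

Step i=6: Q has 6 at row 1, column 5; remove that cell from P, ejecting 6. So w(6) = 6. P is now [[1, 3, 4, 5], [2]].
Step i=5: Q has 5 at row 1, column 4; remove that cell from P, ejecting 5. So w(5) = 5. P is now [[1, 3, 4], [2]].
Step i=4: Q has 4 at row 1, column 3; remove that cell from P, ejecting 4. So w(4) = 4. P is now [[1, 3], [2]].
Step i=3: Q has 3 at row 2, column 1; remove 2 from row 2 of P and reverse-bump: 2 enters row 1 and ejects 1. So w(3) = 1. P is now [[2, 3]].
Step i=2: Q has 2 at row 1, column 2; remove that cell from P, ejecting 3. So w(2) = 3. P is now [[2]].
Step i=1: Q has 1 at row 1, column 1; remove that cell from P, ejecting 2. So w(1) = 2. P is now [].

So w = 2 3 1 4 5 6.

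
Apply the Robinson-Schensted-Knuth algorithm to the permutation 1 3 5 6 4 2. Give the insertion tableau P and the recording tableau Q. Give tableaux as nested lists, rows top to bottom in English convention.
P = [[1, 2, 4, 6], [3], [5]], Q = [[1, 2, 3, 4], [5], [6]]

Insert each entry of the permutation into P by Schensted row insertion, recording in Q the position of each new cell.

Insert 1: appended to row 1. P = [[1]], Q = [[1]].
Insert 3: appended to row 1. P = [[1, 3]], Q = [[1, 2]].
Insert 5: appended to row 1. P = [[1, 3, 5]], Q = [[1, 2, 3]].
Insert 6: appended to row 1. P = [[1, 3, 5, 6]], Q = [[1, 2, 3, 4]].
Insert 4: 4 bumps 5 from row 1; 5 starts row 2. P = [[1, 3, 4, 6], [5]], Q = [[1, 2, 3, 4], [5]].
Insert 2: 2 bumps 3 from row 1; 3 bumps 5 from row 2; 5 starts row 3. P = [[1, 2, 4, 6], [3], [5]], Q = [[1, 2, 3, 4], [5], [6]].

So P = [[1, 2, 4, 6], [3], [5]], Q = [[1, 2, 3, 4], [5], [6]].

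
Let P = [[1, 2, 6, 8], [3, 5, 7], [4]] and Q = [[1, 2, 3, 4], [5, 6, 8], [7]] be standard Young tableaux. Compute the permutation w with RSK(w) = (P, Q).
Reverse the RSK construction: for i from n down to 1, find the cell of Q containing i, remove the entry at that cell from P, and reverse-bump it up through P; the value ejected from row 1 is w(i).

Step i=8: Q has 8 at row 2, column 3; remove 7 from row 2 of P and reverse-bump: 7 enters row 1 and ejects 6. So w(8) = 6. P is now [[1, 2, 7, 8], [3, 5], [4]].
Step i=7: Q has 7 at row 3, column 1; remove 4 from row 3 of P and reverse-bump: 4 enters row 2 and ejects 3; 3 enters row 1 and ejects 2. So w(7) = 2. P is now [[1, 3, 7, 8], [4, 5]].
Step i=6: Q has 6 at row 2, column 2; remove 5 from row 2 of P and reverse-bump: 5 enters row 1 and ejects 3. So w(6) = 3. P is now [[1, 5, 7, 8], [4]].
Step i=5: Q has 5 at row 2, column 1; remove 4 from row 2 of P and reverse-bump: 4 enters row 1 and ejects 1. So w(5) = 1. P is now [[4, 5, 7, 8]].
Step i=4: Q has 4 at row 1, column 4; remove that cell from P, ejecting 8. So w(4) = 8. P is now [[4, 5, 7]].
Step i=3: Q has 3 at row 1, column 3; remove that cell from P, ejecting 7. So w(3) = 7. P is now [[4, 5]].
Step i=2: Q has 2 at row 1, column 2; remove that cell from P, ejecting 5. So w(2) = 5. P is now [[4]].
Step i=1: Q has 1 at row 1, column 1; remove that cell from P, ejecting 4. So w(1) = 4. P is now [].

So w = 4 5 7 8 1 3 2 6.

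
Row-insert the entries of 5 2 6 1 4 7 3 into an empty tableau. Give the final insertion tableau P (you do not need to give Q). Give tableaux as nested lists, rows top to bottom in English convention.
P = [[1, 3, 7], [2, 4], [5, 6]]

Insert 5: appended to row 1. P = [[5]].
Insert 2: 2 bumps 5 from row 1; 5 starts row 2. P = [[2], [5]].
Insert 6: appended to row 1. P = [[2, 6], [5]].
Insert 1: 1 bumps 2 from row 1; 2 bumps 5 from row 2; 5 starts row 3. P = [[1, 6], [2], [5]].
Insert 4: 4 bumps 6 from row 1; 6 appends to row 2. P = [[1, 4], [2, 6], [5]].
Insert 7: appended to row 1. P = [[1, 4, 7], [2, 6], [5]].
Insert 3: 3 bumps 4 from row 1; 4 bumps 6 from row 2; 6 appends to row 3. P = [[1, 3, 7], [2, 4], [5, 6]].

So P = [[1, 3, 7], [2, 4], [5, 6]].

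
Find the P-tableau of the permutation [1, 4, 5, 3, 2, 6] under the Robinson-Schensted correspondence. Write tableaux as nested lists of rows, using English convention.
P = [[1, 2, 5, 6], [3], [4]]

Insert 1: appended to row 1. P = [[1]].
Insert 4: appended to row 1. P = [[1, 4]].
Insert 5: appended to row 1. P = [[1, 4, 5]].
Insert 3: 3 bumps 4 from row 1; 4 starts row 2. P = [[1, 3, 5], [4]].
Insert 2: 2 bumps 3 from row 1; 3 bumps 4 from row 2; 4 starts row 3. P = [[1, 2, 5], [3], [4]].
Insert 6: appended to row 1. P = [[1, 2, 5, 6], [3], [4]].

So P = [[1, 2, 5, 6], [3], [4]].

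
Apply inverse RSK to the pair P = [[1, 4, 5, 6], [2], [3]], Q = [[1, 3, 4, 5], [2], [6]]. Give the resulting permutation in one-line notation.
Reverse the RSK construction: for i from n down to 1, find the cell of Q containing i, remove the entry at that cell from P, and reverse-bump it up through P; the value ejected from row 1 is w(i).

Step i=6: Q has 6 at row 3, column 1; remove 3 from row 3 of P and reverse-bump: 3 enters row 2 and ejects 2; 2 enters row 1 and ejects 1. So w(6) = 1. P is now [[2, 4, 5, 6], [3]].
Step i=5: Q has 5 at row 1, column 4; remove that cell from P, ejecting 6. So w(5) = 6. P is now [[2, 4, 5], [3]].
Step i=4: Q has 4 at row 1, column 3; remove that cell from P, ejecting 5. So w(4) = 5. P is now [[2, 4], [3]].
Step i=3: Q has 3 at row 1, column 2; remove that cell from P, ejecting 4. So w(3) = 4. P is now [[2], [3]].
Step i=2: Q has 2 at row 2, column 1; remove 3 from row 2 of P and reverse-bump: 3 enters row 1 and ejects 2. So w(2) = 2. P is now [[3]].
Step i=1: Q has 1 at row 1, column 1; remove that cell from P, ejecting 3. So w(1) = 3. P is now [].

So w = 3 2 4 5 6 1.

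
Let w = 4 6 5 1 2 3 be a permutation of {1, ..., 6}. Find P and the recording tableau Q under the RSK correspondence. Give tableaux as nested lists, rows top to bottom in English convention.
Insert each entry of the permutation into P by Schensted row insertion, recording in Q the position of each new cell.

Insert 4: appended to row 1. P = [[4]], Q = [[1]].
Insert 6: appended to row 1. P = [[4, 6]], Q = [[1, 2]].
Insert 5: 5 bumps 6 from row 1; 6 starts row 2. P = [[4, 5], [6]], Q = [[1, 2], [3]].
Insert 1: 1 bumps 4 from row 1; 4 bumps 6 from row 2; 6 starts row 3. P = [[1, 5], [4], [6]], Q = [[1, 2], [3], [4]].
Insert 2: 2 bumps 5 from row 1; 5 appends to row 2. P = [[1, 2], [4, 5], [6]], Q = [[1, 2], [3, 5], [4]].
Insert 3: appended to row 1. P = [[1, 2, 3], [4, 5], [6]], Q = [[1, 2, 6], [3, 5], [4]].

So P = [[1, 2, 3], [4, 5], [6]], Q = [[1, 2, 6], [3, 5], [4]].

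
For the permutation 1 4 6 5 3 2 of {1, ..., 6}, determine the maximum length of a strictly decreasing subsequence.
4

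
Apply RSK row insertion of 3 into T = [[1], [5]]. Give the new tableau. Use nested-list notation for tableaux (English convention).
3 is larger than every entry of row 1, so it is appended to row 1. The new tableau is [[1, 3], [5]].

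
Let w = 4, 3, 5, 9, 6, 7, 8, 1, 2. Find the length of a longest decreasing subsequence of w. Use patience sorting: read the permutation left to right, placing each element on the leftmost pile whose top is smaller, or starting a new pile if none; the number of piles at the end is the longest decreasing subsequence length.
3

4: new pile. tops = [4]
3: new pile. tops = [4, 3]
5: onto pile 1 (replacing 4). tops = [5, 3]
9: onto pile 1 (replacing 5). tops = [9, 3]
6: onto pile 2 (replacing 3). tops = [9, 6]
7: onto pile 2 (replacing 6). tops = [9, 7]
8: onto pile 2 (replacing 7). tops = [9, 8]
1: new pile. tops = [9, 8, 1]
2: onto pile 3 (replacing 1). tops = [9, 8, 2]

3 piles, so the longest decreasing subsequence has length 3.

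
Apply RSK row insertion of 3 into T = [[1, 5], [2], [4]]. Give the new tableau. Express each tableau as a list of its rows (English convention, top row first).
[[1, 3], [2, 5], [4]]

In row 1, 3 replaces 5 (the leftmost entry greater than 3); 5 is bumped to row 2. 5 is appended to row 2. The new tableau is [[1, 3], [2, 5], [4]].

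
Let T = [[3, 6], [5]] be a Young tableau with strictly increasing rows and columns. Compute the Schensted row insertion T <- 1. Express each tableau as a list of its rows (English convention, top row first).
[[1, 6], [3], [5]]

In row 1, 1 replaces 3 (the leftmost entry greater than 1); 3 is bumped to row 2. In row 2, 3 replaces 5 (the leftmost entry greater than 3); 5 is bumped to row 3. 5 starts a new row 3. The new tableau is [[1, 6], [3], [5]].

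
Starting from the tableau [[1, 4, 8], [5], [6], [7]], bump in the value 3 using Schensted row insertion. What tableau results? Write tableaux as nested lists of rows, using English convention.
[[1, 3, 8], [4], [5], [6], [7]]

In row 1, 3 replaces 4 (the leftmost entry greater than 3); 4 is bumped to row 2. In row 2, 4 replaces 5 (the leftmost entry greater than 4); 5 is bumped to row 3. In row 3, 5 replaces 6 (the leftmost entry greater than 5); 6 is bumped to row 4. In row 4, 6 replaces 7 (the leftmost entry greater than 6); 7 is bumped to row 5. 7 starts a new row 5. The new tableau is [[1, 3, 8], [4], [5], [6], [7]].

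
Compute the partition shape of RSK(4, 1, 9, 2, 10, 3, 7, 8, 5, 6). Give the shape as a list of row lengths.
RSK row insertion gives P = [[1, 2, 3, 5, 6], [4, 7, 8], [9, 10]], which has shape [5, 3, 2].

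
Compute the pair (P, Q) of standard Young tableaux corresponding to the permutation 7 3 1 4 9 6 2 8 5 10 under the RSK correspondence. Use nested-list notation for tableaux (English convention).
Insert each entry of the permutation into P by Schensted row insertion, recording in Q the position of each new cell.

Insert 7: appended to row 1. P = [[7]].
Insert 3: 3 bumps 7 from row 1; 7 starts row 2. P = [[3], [7]].
Insert 1: 1 bumps 3 from row 1; 3 bumps 7 from row 2; 7 starts row 3. P = [[1], [3], [7]].
Insert 4: appended to row 1. P = [[1, 4], [3], [7]].
Insert 9: appended to row 1. P = [[1, 4, 9], [3], [7]].
Insert 6: 6 bumps 9 from row 1; 9 appends to row 2. P = [[1, 4, 6], [3, 9], [7]].
Insert 2: 2 bumps 4 from row 1; 4 bumps 9 from row 2; 9 appends to row 3. P = [[1, 2, 6], [3, 4], [7, 9]].
Insert 8: appended to row 1. P = [[1, 2, 6, 8], [3, 4], [7, 9]].
Insert 5: 5 bumps 6 from row 1; 6 appends to row 2. P = [[1, 2, 5, 8], [3, 4, 6], [7, 9]].
Insert 10: appended to row 1. P = [[1, 2, 5, 8, 10], [3, 4, 6], [7, 9]].

So P = [[1, 2, 5, 8, 10], [3, 4, 6], [7, 9]], Q = [[1, 4, 5, 8, 10], [2, 6, 9], [3, 7]].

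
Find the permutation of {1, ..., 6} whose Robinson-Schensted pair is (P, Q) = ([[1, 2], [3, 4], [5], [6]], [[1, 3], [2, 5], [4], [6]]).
Reverse the RSK construction: for i from n down to 1, find the cell of Q containing i, remove the entry at that cell from P, and reverse-bump it up through P; the value ejected from row 1 is w(i).

Step i=6: Q has 6 at row 4, column 1; remove 6 from row 4 of P and reverse-bump: 6 enters row 3 and ejects 5; 5 enters row 2 and ejects 4; 4 enters row 1 and ejects 2. So w(6) = 2. P is now [[1, 4], [3, 5], [6]].
Step i=5: Q has 5 at row 2, column 2; remove 5 from row 2 of P and reverse-bump: 5 enters row 1 and ejects 4. So w(5) = 4. P is now [[1, 5], [3], [6]].
Step i=4: Q has 4 at row 3, column 1; remove 6 from row 3 of P and reverse-bump: 6 enters row 2 and ejects 3; 3 enters row 1 and ejects 1. So w(4) = 1. P is now [[3, 5], [6]].
Step i=3: Q has 3 at row 1, column 2; remove that cell from P, ejecting 5. So w(3) = 5. P is now [[3], [6]].
Step i=2: Q has 2 at row 2, column 1; remove 6 from row 2 of P and reverse-bump: 6 enters row 1 and ejects 3. So w(2) = 3. P is now [[6]].
Step i=1: Q has 1 at row 1, column 1; remove that cell from P, ejecting 6. So w(1) = 6. P is now [].

So w = 6 3 5 1 4 2.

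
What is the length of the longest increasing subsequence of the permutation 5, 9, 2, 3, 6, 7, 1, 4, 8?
5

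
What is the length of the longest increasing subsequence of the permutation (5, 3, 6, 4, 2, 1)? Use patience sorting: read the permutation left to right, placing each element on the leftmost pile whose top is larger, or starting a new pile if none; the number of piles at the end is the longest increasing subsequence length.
2

5: new pile. tops = [5]
3: onto pile 1 (replacing 5). tops = [3]
6: new pile. tops = [3, 6]
4: onto pile 2 (replacing 6). tops = [3, 4]
2: onto pile 1 (replacing 3). tops = [2, 4]
1: onto pile 1 (replacing 2). tops = [1, 4]

2 piles, so the longest increasing subsequence has length 2.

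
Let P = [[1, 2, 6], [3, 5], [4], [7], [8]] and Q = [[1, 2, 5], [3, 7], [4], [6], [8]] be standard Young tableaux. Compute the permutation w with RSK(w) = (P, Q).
Reverse RSK: for i = n, n-1, ..., 1, locate i in Q, remove the corresponding corner cell from P, and reverse-bump its entry up through P; the value ejected from row 1 is w(i).

So w = 4 8 7 5 6 1 3 2.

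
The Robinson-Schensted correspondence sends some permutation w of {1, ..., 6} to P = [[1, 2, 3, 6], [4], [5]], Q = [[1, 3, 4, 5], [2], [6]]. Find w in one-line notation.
5 1 2 4 6 3

Reverse the RSK construction: for i from n down to 1, find the cell of Q containing i, remove the entry at that cell from P, and reverse-bump it up through P; the value ejected from row 1 is w(i).

Step i=6: Q has 6 at row 3, column 1; remove 5 from row 3 of P and reverse-bump: 5 enters row 2 and ejects 4; 4 enters row 1 and ejects 3. So w(6) = 3. P is now [[1, 2, 4, 6], [5]].
Step i=5: Q has 5 at row 1, column 4; remove that cell from P, ejecting 6. So w(5) = 6. P is now [[1, 2, 4], [5]].
Step i=4: Q has 4 at row 1, column 3; remove that cell from P, ejecting 4. So w(4) = 4. P is now [[1, 2], [5]].
Step i=3: Q has 3 at row 1, column 2; remove that cell from P, ejecting 2. So w(3) = 2. P is now [[1], [5]].
Step i=2: Q has 2 at row 2, column 1; remove 5 from row 2 of P and reverse-bump: 5 enters row 1 and ejects 1. So w(2) = 1. P is now [[5]].
Step i=1: Q has 1 at row 1, column 1; remove that cell from P, ejecting 5. So w(1) = 5. P is now [].

So w = 5 1 2 4 6 3.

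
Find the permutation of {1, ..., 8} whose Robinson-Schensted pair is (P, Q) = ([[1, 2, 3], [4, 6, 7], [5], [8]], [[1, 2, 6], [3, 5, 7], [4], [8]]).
Reverse the RSK construction: for i from n down to 1, find the cell of Q containing i, remove the entry at that cell from P, and reverse-bump it up through P; the value ejected from row 1 is w(i).

Step i=8: Q has 8 at row 4, column 1; remove 8 from row 4 of P and reverse-bump: 8 enters row 3 and ejects 5; 5 enters row 2 and ejects 4; 4 enters row 1 and ejects 3. So w(8) = 3. P is now [[1, 2, 4], [5, 6, 7], [8]].
Step i=7: Q has 7 at row 2, column 3; remove 7 from row 2 of P and reverse-bump: 7 enters row 1 and ejects 4. So w(7) = 4. P is now [[1, 2, 7], [5, 6], [8]].
Step i=6: Q has 6 at row 1, column 3; remove that cell from P, ejecting 7. So w(6) = 7. P is now [[1, 2], [5, 6], [8]].
Step i=5: Q has 5 at row 2, column 2; remove 6 from row 2 of P and reverse-bump: 6 enters row 1 and ejects 2. So w(5) = 2. P is now [[1, 6], [5], [8]].
Step i=4: Q has 4 at row 3, column 1; remove 8 from row 3 of P and reverse-bump: 8 enters row 2 and ejects 5; 5 enters row 1 and ejects 1. So w(4) = 1. P is now [[5, 6], [8]].
Step i=3: Q has 3 at row 2, column 1; remove 8 from row 2 of P and reverse-bump: 8 enters row 1 and ejects 6. So w(3) = 6. P is now [[5, 8]].
Step i=2: Q has 2 at row 1, column 2; remove that cell from P, ejecting 8. So w(2) = 8. P is now [[5]].
Step i=1: Q has 1 at row 1, column 1; remove that cell from P, ejecting 5. So w(1) = 5. P is now [].

So w = 5 8 6 1 2 7 4 3.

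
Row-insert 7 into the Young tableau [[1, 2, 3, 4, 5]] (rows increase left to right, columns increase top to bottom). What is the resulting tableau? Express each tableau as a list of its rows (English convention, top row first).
[[1, 2, 3, 4, 5, 7]]

7 is larger than every entry of row 1, so it is appended to row 1. The new tableau is [[1, 2, 3, 4, 5, 7]].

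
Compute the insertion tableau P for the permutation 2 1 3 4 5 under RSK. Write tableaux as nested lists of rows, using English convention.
P = [[1, 3, 4, 5], [2]]

Insert 2: appended to row 1. P = [[2]].
Insert 1: 1 bumps 2 from row 1; 2 starts row 2. P = [[1], [2]].
Insert 3: appended to row 1. P = [[1, 3], [2]].
Insert 4: appended to row 1. P = [[1, 3, 4], [2]].
Insert 5: appended to row 1. P = [[1, 3, 4, 5], [2]].

So P = [[1, 3, 4, 5], [2]].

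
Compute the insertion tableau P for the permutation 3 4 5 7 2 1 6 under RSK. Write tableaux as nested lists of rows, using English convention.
P = [[1, 4, 5, 6], [2, 7], [3]]

Insert 3: appended to row 1. P = [[3]].
Insert 4: appended to row 1. P = [[3, 4]].
Insert 5: appended to row 1. P = [[3, 4, 5]].
Insert 7: appended to row 1. P = [[3, 4, 5, 7]].
Insert 2: 2 bumps 3 from row 1; 3 starts row 2. P = [[2, 4, 5, 7], [3]].
Insert 1: 1 bumps 2 from row 1; 2 bumps 3 from row 2; 3 starts row 3. P = [[1, 4, 5, 7], [2], [3]].
Insert 6: 6 bumps 7 from row 1; 7 appends to row 2. P = [[1, 4, 5, 6], [2, 7], [3]].

So P = [[1, 4, 5, 6], [2, 7], [3]].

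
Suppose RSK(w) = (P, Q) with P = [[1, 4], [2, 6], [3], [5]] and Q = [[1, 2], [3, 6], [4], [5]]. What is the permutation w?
5 6 3 2 1 4

Reverse the RSK construction: for i from n down to 1, find the cell of Q containing i, remove the entry at that cell from P, and reverse-bump it up through P; the value ejected from row 1 is w(i).

Step i=6: Q has 6 at row 2, column 2; remove 6 from row 2 of P and reverse-bump: 6 enters row 1 and ejects 4. So w(6) = 4. P is now [[1, 6], [2], [3], [5]].
Step i=5: Q has 5 at row 4, column 1; remove 5 from row 4 of P and reverse-bump: 5 enters row 3 and ejects 3; 3 enters row 2 and ejects 2; 2 enters row 1 and ejects 1. So w(5) = 1. P is now [[2, 6], [3], [5]].
Step i=4: Q has 4 at row 3, column 1; remove 5 from row 3 of P and reverse-bump: 5 enters row 2 and ejects 3; 3 enters row 1 and ejects 2. So w(4) = 2. P is now [[3, 6], [5]].
Step i=3: Q has 3 at row 2, column 1; remove 5 from row 2 of P and reverse-bump: 5 enters row 1 and ejects 3. So w(3) = 3. P is now [[5, 6]].
Step i=2: Q has 2 at row 1, column 2; remove that cell from P, ejecting 6. So w(2) = 6. P is now [[5]].
Step i=1: Q has 1 at row 1, column 1; remove that cell from P, ejecting 5. So w(1) = 5. P is now [].

So w = 5 6 3 2 1 4.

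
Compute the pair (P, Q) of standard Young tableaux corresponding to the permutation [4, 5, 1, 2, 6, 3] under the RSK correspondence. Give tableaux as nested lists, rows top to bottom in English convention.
Insert each entry of the permutation into P by Schensted row insertion, recording in Q the position of each new cell.

Insert 4: appended to row 1. P = [[4]].
Insert 5: appended to row 1. P = [[4, 5]].
Insert 1: 1 bumps 4 from row 1; 4 starts row 2. P = [[1, 5], [4]].
Insert 2: 2 bumps 5 from row 1; 5 appends to row 2. P = [[1, 2], [4, 5]].
Insert 6: appended to row 1. P = [[1, 2, 6], [4, 5]].
Insert 3: 3 bumps 6 from row 1; 6 appends to row 2. P = [[1, 2, 3], [4, 5, 6]].

So P = [[1, 2, 3], [4, 5, 6]], Q = [[1, 2, 5], [3, 4, 6]].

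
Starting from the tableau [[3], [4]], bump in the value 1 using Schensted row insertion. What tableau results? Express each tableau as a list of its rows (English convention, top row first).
In row 1, 1 replaces 3 (the leftmost entry greater than 1); 3 is bumped to row 2. In row 2, 3 replaces 4 (the leftmost entry greater than 3); 4 is bumped to row 3. 4 starts a new row 3. The new tableau is [[1], [3], [4]].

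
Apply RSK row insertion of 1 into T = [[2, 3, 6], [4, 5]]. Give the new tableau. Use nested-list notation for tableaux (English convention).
[[1, 3, 6], [2, 5], [4]]

In row 1, 1 replaces 2 (the leftmost entry greater than 1); 2 is bumped to row 2. In row 2, 2 replaces 4 (the leftmost entry greater than 2); 4 is bumped to row 3. 4 starts a new row 3. The new tableau is [[1, 3, 6], [2, 5], [4]].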